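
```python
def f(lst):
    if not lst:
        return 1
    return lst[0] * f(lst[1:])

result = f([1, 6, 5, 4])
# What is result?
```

Product over [1, 6, 5, 4] = 1 * 6 * 5 * 4 = 120

Answer: 120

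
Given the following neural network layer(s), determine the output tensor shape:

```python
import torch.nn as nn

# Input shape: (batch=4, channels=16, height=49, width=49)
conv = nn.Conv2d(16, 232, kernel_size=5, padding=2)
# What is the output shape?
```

Input: (4, 16, 49, 49) -> Output: (4, 232, 49, 49)

Answer: (4, 232, 49, 49)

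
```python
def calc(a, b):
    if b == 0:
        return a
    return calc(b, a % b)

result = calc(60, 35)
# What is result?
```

calc(60, 35) -> calc(35, 25) -> calc(25, 10) -> calc(10, 5) -> calc(5, 0) -> 5

Answer: 5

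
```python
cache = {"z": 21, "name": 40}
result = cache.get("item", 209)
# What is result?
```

Trace:
`cache = {"z": 21, "name": 40}` → cache = {'z': 21, 'name': 40}
`result = cache.get("item", 209)` → result = 209
So result = 209

Answer: 209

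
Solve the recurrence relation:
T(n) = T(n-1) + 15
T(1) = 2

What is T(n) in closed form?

Unrolling: T(n) = T(1) + 15·(n-1) = 2 + 15(n-1) = 15n - 13.

Answer: T(n) = 15n - 13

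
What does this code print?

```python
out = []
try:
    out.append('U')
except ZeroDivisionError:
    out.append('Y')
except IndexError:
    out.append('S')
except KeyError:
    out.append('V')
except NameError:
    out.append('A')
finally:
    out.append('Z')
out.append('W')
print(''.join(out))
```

Execution trace: 'U' (try body, no exception) → 'Z' (finally) → 'W' (after the try/except). Output: UZW

Answer: UZW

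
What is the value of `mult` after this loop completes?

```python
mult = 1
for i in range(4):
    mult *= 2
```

2^4 = 16
`mult` takes the values: 1 → 2 → 4 → 8 → 16

Answer: 16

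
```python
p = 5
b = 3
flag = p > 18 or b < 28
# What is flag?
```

Trace:
`p = 5` → p = 5
`b = 3` → b = 3
`flag = p > 18 or b < 28` → flag = True
So flag = True

Answer: True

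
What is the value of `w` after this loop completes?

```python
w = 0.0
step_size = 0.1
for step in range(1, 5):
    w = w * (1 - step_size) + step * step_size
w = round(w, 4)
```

Moving average with lr=0.1
`w` takes the values: 0.0 → 0.1 → 0.29 → 0.561 → 0.9049

Answer: 0.9049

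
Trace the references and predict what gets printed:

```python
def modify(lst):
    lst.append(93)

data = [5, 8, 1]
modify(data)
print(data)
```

Key concept: function modifies passed list.
Step by step:
`data = [5, 8, 1]` → data = [5, 8, 1]
`modify(data)` → data = [5, 8, 1, 93]
`print(data)` → prints [5, 8, 1, 93]

Answer: [5, 8, 1, 93]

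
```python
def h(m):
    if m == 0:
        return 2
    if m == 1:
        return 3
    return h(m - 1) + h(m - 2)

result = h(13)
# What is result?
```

Build up from base cases: h(0)=2, h(1)=3, h(2)=5, h(3)=8, h(4)=13, h(5)=21, h(6)=34, ..., h(13)=987

Answer: 987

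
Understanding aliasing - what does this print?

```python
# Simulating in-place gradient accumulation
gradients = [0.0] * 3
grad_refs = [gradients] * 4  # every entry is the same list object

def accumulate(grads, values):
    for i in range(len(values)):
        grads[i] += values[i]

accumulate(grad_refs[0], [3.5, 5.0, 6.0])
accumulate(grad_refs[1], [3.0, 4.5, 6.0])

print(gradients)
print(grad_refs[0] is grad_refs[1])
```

Key concept: gradient accumulation aliasing.
Step by step:
`gradients = [0.0] * 3` → gradients = [0.0, 0.0, 0.0]
`grad_refs = [gradients] * 4` → grad_refs = [[0.0, 0.0, 0.0], [0.0, 0.0, 0.0], [0.0, 0.0, 0.0], [0.0, 0.0, 0.0]]
`accumulate(grad_refs[0], [3.5, 5.0, 6.0])` → gradients = [3.5, 5.0, 6.0]; grad_refs = [[3.5, 5.0, 6.0], [3.5, 5.0, 6.0], [3.5, 5.0, 6.0], [3.5, 5.0, 6.0]]
`accumulate(grad_refs[1], [3.0, 4.5, 6.0])` → gradients = [6.5, 9.5, 12.0]; grad_refs = [[6.5, 9.5, 12.0], [6.5, 9.5, 12.0], [6.5, 9.5, 12.0], [6.5, 9.5, 12.0]]
`print(gradients)` → prints [6.5, 9.5, 12.0]
`print(grad_refs[0] is grad_refs[1])` → prints True

Answer:
[6.5, 9.5, 12.0]
True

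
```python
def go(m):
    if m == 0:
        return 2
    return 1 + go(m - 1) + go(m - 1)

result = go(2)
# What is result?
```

go(m) = 1 + 2·go(m-1), go(0)=2. Closed form: (2+1)·2^2 - 1 = 11.

Answer: 11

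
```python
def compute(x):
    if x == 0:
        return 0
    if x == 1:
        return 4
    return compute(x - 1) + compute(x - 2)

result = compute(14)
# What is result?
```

Build up from base cases: compute(0)=0, compute(1)=4, compute(2)=4, compute(3)=8, compute(4)=12, compute(5)=20, compute(6)=32, ..., compute(14)=1508

Answer: 1508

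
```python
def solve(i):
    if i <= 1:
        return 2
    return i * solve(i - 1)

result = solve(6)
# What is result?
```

solve(6) = 6 * 5 * 4 * 3 * 2 * 2 = 1440

Answer: 1440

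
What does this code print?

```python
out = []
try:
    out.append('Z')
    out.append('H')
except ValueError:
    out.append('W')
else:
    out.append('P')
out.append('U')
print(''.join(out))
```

Execution trace: 'Z' (try body) → 'H' (try body, no exception) → 'P' (else) → 'U' (after the try/except). Output: ZHPU

Answer: ZHPU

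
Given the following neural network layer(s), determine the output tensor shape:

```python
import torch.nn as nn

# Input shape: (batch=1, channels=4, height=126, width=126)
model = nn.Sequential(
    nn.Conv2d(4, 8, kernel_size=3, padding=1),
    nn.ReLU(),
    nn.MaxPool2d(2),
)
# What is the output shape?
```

Input: (1, 4, 126, 126) -> after Conv2d: (1, 8, 126, 126) -> after ReLU: (1, 8, 126, 126) -> Output: (1, 8, 63, 63)

Answer: (1, 8, 63, 63)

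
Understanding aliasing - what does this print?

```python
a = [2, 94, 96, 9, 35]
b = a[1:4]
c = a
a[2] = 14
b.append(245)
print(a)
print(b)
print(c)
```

Key concept: slice vs alias.
Step by step:
`a = [2, 94, 96, 9, 35]` → a = [2, 94, 96, 9, 35]
`b = a[1:4]` → b = [94, 96, 9]
`c = a` → c = [2, 94, 96, 9, 35] (same object as a)
`a[2] = 14` → a = [2, 94, 14, 9, 35] (same object as c); c = [2, 94, 14, 9, 35] (same object as a)
`b.append(245)` → b = [94, 96, 9, 245]
`print(a)` → prints [2, 94, 14, 9, 35]
`print(b)` → prints [94, 96, 9, 245]
`print(c)` → prints [2, 94, 14, 9, 35]

Answer:
[2, 94, 14, 9, 35]
[94, 96, 9, 245]
[2, 94, 14, 9, 35]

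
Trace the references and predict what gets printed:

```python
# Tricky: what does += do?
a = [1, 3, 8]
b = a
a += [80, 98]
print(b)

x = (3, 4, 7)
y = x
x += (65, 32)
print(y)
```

Key concept: += behavior differs for mutable vs immutable.
Step by step:
`a = [1, 3, 8]` → a = [1, 3, 8]
`b = a` → b = [1, 3, 8] (same object as a)
`a += [80, 98]` → a = [1, 3, 8, 80, 98] (same object as b); b = [1, 3, 8, 80, 98] (same object as a)
`print(b)` → prints [1, 3, 8, 80, 98]
`x = (3, 4, 7)` → x = (3, 4, 7)
`y = x` → y = (3, 4, 7)
`x += (65, 32)` → x = (3, 4, 7, 65, 32)
`print(y)` → prints (3, 4, 7)

Answer:
[1, 3, 8, 80, 98]
(3, 4, 7)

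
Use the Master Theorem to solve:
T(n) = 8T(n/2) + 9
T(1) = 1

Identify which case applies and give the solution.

a=8, b=2, f(n)=9. log_2(8) = 3. Since c=0 < 3, Case 1 applies: T(n) = Θ(n^log_b(a)) = O(n^3).

Answer: O(n^3) - Case 1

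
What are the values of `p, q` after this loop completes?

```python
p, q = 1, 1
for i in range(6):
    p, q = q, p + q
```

Fibonacci: after 6 iterations
`p, q` takes the values: (1, 1) → (1, 2) → (2, 3) → (3, 5) → (5, 8) → (8, 13) → (13, 21)

Answer: 13, 21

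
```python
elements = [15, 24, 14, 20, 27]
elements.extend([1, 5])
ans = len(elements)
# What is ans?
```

Trace:
`elements = [15, 24, 14, 20, 27]` → elements = [15, 24, 14, 20, 27]
`elements.extend([1, 5])` → elements = [15, 24, 14, 20, 27, 1, 5]
`ans = len(elements)` → ans = 7
So ans = 7

Answer: 7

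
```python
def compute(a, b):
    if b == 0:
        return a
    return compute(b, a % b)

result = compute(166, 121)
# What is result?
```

compute(166, 121) -> compute(121, 45) -> compute(45, 31) -> compute(31, 14) -> compute(14, 3) -> compute(3, 2) -> compute(2, 1) -> compute(1, 0) -> 1

Answer: 1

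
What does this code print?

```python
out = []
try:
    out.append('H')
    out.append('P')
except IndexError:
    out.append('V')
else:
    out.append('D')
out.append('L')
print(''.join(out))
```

Execution trace: 'H' (try body) → 'P' (try body, no exception) → 'D' (else) → 'L' (after the try/except). Output: HPDL

Answer: HPDL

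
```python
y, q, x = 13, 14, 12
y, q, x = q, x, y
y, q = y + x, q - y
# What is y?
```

Trace:
`y, q, x = 13, 14, 12` → y = 13; q = 14; x = 12
`y, q, x = q, x, y` → y = 14; q = 12; x = 13
`y, q = y + x, q - y` → y = 27; q = -2
So y = 27

Answer: 27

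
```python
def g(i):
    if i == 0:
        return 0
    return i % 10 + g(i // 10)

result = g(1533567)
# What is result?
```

Sum of digits of 1533567: 7 + 6 + 5 + 3 + 3 + 5 + 1 = 30

Answer: 30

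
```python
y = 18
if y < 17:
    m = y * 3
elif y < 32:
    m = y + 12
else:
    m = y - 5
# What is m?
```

Trace:
`y = 18` → y = 18
`if y < 17: ...` → y < 17 is False, y < 32 is True → m = 30
So m = 30

Answer: 30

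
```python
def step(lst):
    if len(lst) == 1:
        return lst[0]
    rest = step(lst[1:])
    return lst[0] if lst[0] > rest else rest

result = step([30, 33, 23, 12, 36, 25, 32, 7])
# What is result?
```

Recursive max over [30, 33, 23, 12, 36, 25, 32, 7] = 36

Answer: 36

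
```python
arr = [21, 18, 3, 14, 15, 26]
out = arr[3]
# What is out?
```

Trace:
`arr = [21, 18, 3, 14, 15, 26]` → arr = [21, 18, 3, 14, 15, 26]
`out = arr[3]` → out = 14
So out = 14

Answer: 14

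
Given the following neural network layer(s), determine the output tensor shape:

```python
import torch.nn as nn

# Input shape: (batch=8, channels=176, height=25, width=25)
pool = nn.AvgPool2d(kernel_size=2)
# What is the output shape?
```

Input: (8, 176, 25, 25) -> Output: (8, 176, 12, 12)

Answer: (8, 176, 12, 12)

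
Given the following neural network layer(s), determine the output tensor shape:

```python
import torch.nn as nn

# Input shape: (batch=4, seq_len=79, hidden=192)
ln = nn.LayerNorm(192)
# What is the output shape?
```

Input: (4, 79, 192) -> Output: (4, 79, 192)

Answer: (4, 79, 192)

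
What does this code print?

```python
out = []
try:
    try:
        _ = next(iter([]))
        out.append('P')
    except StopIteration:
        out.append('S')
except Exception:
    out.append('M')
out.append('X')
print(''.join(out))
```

Execution trace: 'S' (inner except StopIteration) → 'X' (after the try/except). Output: SX

Answer: SX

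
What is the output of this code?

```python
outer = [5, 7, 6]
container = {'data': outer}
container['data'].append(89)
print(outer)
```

Key concept: dict holds reference to list.
Step by step:
`outer = [5, 7, 6]` → outer = [5, 7, 6]
`container = {'data': outer}` → container = {'data': [5, 7, 6]}
`container['data'].append(89)` → outer = [5, 7, 6, 89]; container = {'data': [5, 7, 6, 89]}
`print(outer)` → prints [5, 7, 6, 89]

Answer: [5, 7, 6, 89]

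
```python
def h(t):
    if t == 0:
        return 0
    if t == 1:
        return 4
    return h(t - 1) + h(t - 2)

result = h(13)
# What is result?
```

Build up from base cases: h(0)=0, h(1)=4, h(2)=4, h(3)=8, h(4)=12, h(5)=20, h(6)=32, ..., h(13)=932

Answer: 932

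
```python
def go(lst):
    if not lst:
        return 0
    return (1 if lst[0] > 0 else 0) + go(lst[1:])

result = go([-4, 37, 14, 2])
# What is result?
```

Count of positive elements in [-4, 37, 14, 2] = 3

Answer: 3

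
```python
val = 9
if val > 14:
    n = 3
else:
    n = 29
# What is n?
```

Trace:
`val = 9` → val = 9
`if val > 14: ...` → val > 14 is False, take else branch → n = 29
So n = 29

Answer: 29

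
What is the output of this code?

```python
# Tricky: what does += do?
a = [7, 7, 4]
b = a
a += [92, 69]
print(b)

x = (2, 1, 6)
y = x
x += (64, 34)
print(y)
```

Key concept: += behavior differs for mutable vs immutable.
Step by step:
`a = [7, 7, 4]` → a = [7, 7, 4]
`b = a` → b = [7, 7, 4] (same object as a)
`a += [92, 69]` → a = [7, 7, 4, 92, 69] (same object as b); b = [7, 7, 4, 92, 69] (same object as a)
`print(b)` → prints [7, 7, 4, 92, 69]
`x = (2, 1, 6)` → x = (2, 1, 6)
`y = x` → y = (2, 1, 6)
`x += (64, 34)` → x = (2, 1, 6, 64, 34)
`print(y)` → prints (2, 1, 6)

Answer:
[7, 7, 4, 92, 69]
(2, 1, 6)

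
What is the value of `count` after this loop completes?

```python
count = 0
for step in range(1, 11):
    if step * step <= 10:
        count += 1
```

Count numbers where step² ≤ 10
`count` takes the values: 0 → 1 → 2 → 3

Answer: 3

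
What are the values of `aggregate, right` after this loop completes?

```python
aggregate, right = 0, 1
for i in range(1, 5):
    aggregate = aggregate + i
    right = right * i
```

Sum and factorial of 1 to 4
`aggregate, right` takes the values: (0, 1) → (1, 1) → (3, 1) → (3, 2) → (6, 2) → (6, 6) → (10, 6) → (10, 24)

Answer: 10, 24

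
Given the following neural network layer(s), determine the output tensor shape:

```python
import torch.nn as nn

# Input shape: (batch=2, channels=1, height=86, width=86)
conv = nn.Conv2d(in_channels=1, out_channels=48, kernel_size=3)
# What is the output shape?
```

Input: (2, 1, 86, 86) -> Output: (2, 48, 84, 84)

Answer: (2, 48, 84, 84)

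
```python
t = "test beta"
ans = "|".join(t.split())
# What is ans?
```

Trace:
`t = "test beta"` → t = 'test beta'
`ans = "|".join(t.split())` → ans = 'test|beta'
So ans = 'test|beta'

Answer: 'test|beta'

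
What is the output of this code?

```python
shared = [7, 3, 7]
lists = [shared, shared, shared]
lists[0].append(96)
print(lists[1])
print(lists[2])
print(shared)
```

Key concept: list of same reference.
Step by step:
`shared = [7, 3, 7]` → shared = [7, 3, 7]
`lists = [shared, shared, shared]` → lists = [[7, 3, 7], [7, 3, 7], [7, 3, 7]]
`lists[0].append(96)` → shared = [7, 3, 7, 96]; lists = [[7, 3, 7, 96], [7, 3, 7, 96], [7, 3, 7, 96]]
`print(lists[1])` → prints [7, 3, 7, 96]
`print(lists[2])` → prints [7, 3, 7, 96]
`print(shared)` → prints [7, 3, 7, 96]

Answer:
[7, 3, 7, 96]
[7, 3, 7, 96]
[7, 3, 7, 96]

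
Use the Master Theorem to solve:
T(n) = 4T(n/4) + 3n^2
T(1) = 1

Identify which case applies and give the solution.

a=4, b=4, f(n)=3n^2. log_4(4) = 1. Since c=2 > 1 and the regularity condition holds (4(n/4)^2 = (4/4^2)n^2 with 4/4^2 < 1), Case 3 applies: T(n) = Θ(f(n)) = O(n^2).

Answer: O(n^2) - Case 3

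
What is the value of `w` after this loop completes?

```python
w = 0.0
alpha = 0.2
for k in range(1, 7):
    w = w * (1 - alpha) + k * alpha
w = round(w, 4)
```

Moving average with lr=0.2
`w` takes the values: 0.0 → 0.2 → 0.56 → 1.048 → 1.6384 → 2.31072 → 3.048576 → 3.0486

Answer: 3.0486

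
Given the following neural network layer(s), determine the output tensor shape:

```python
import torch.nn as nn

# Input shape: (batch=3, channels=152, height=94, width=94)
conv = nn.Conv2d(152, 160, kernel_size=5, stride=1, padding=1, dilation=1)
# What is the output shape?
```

Input: (3, 152, 94, 94) -> Output: (3, 160, 92, 92)

Answer: (3, 160, 92, 92)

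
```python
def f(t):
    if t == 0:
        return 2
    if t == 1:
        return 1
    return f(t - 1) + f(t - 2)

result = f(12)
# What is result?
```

Build up from base cases: f(0)=2, f(1)=1, f(2)=3, f(3)=4, f(4)=7, f(5)=11, f(6)=18, ..., f(12)=322

Answer: 322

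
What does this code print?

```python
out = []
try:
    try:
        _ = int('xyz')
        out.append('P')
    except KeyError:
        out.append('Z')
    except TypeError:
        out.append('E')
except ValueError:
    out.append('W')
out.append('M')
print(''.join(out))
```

Execution trace: 'W' (outer except ValueError) → 'M' (after the try/except). Output: WM

Answer: WM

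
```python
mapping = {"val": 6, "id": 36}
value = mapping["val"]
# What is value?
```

Trace:
`mapping = {"val": 6, "id": 36}` → mapping = {'val': 6, 'id': 36}
`value = mapping["val"]` → value = 6
So value = 6

Answer: 6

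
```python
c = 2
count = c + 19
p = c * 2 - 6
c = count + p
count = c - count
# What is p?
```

Trace:
`c = 2` → c = 2
`count = c + 19` → count = 21
`p = c * 2 - 6` → p = -2
`c = count + p` → c = 19
`count = c - count` → count = -2
So p = -2

Answer: -2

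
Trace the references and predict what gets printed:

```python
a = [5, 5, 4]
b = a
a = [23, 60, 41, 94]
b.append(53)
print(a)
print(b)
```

Key concept: rebinding vs mutation: a is rebound to a new list, b still points at the original.
Step by step:
`a = [5, 5, 4]` → a = [5, 5, 4]
`b = a` → b = [5, 5, 4] (same object as a)
`a = [23, 60, 41, 94]` → a = [23, 60, 41, 94]
`b.append(53)` → b = [5, 5, 4, 53]
`print(a)` → prints [23, 60, 41, 94]
`print(b)` → prints [5, 5, 4, 53]

Answer:
[23, 60, 41, 94]
[5, 5, 4, 53]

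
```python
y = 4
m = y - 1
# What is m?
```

Trace:
`y = 4` → y = 4
`m = y - 1` → m = 3
So m = 3

Answer: 3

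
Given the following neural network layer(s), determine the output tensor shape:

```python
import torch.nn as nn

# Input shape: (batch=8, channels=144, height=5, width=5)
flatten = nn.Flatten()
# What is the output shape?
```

Input: (8, 144, 5, 5) -> Output: (8, 3600)

Answer: (8, 3600)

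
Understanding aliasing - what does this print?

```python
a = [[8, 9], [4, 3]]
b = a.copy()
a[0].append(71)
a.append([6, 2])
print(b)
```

Key concept: shallow copy with nested lists.
Step by step:
`a = [[8, 9], [4, 3]]` → a = [[8, 9], [4, 3]]
`b = a.copy()` → b = [[8, 9], [4, 3]]
`a[0].append(71)` → a = [[8, 9, 71], [4, 3]]; b = [[8, 9, 71], [4, 3]]
`a.append([6, 2])` → a = [[8, 9, 71], [4, 3], [6, 2]]
`print(b)` → prints [[8, 9, 71], [4, 3]]

Answer: [[8, 9, 71], [4, 3]]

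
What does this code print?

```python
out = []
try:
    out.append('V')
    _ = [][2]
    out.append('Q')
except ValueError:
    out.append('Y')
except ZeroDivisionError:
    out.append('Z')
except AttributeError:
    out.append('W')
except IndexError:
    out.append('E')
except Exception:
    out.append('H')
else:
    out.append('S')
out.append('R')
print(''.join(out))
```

Execution trace: 'V' (try body) → 'E' (except IndexError) → 'R' (after the try/except). Output: VER

Answer: VER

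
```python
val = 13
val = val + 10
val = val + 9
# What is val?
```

Trace:
`val = 13` → val = 13
`val = val + 10` → val = 23
`val = val + 9` → val = 32
So val = 32

Answer: 32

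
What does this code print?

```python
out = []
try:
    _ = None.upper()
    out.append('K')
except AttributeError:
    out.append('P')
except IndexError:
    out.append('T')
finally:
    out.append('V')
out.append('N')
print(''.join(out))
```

Execution trace: 'P' (except AttributeError) → 'V' (finally) → 'N' (after the try/except). Output: PVN

Answer: PVN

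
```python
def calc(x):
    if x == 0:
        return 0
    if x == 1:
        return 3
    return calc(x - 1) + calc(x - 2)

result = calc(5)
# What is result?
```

Build up from base cases: calc(0)=0, calc(1)=3, calc(2)=3, calc(3)=6, calc(4)=9, calc(5)=15

Answer: 15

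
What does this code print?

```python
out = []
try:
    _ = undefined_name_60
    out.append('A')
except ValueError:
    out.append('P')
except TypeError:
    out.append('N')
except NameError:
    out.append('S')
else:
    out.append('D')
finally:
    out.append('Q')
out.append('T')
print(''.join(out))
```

Execution trace: 'S' (except NameError) → 'Q' (finally) → 'T' (after the try/except). Output: SQT

Answer: SQT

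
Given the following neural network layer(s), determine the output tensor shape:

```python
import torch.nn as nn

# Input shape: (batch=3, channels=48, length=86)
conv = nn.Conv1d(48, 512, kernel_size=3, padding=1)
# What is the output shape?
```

Input: (3, 48, 86) -> Output: (3, 512, 86)

Answer: (3, 512, 86)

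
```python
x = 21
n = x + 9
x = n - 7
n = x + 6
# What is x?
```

Trace:
`x = 21` → x = 21
`n = x + 9` → n = 30
`x = n - 7` → x = 23
`n = x + 6` → n = 29
So x = 23

Answer: 23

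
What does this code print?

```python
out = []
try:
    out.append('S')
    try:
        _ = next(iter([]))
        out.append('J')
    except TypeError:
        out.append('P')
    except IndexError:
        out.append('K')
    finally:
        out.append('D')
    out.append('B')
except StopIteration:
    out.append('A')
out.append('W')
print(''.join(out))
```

Execution trace: 'S' (try body) → 'D' (inner finally) → 'A' (except StopIteration) → 'W' (after the try/except). Output: SDAW

Answer: SDAW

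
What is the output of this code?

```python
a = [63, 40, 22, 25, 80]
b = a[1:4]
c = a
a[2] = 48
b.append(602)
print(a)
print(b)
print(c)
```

Key concept: slice vs alias.
Step by step:
`a = [63, 40, 22, 25, 80]` → a = [63, 40, 22, 25, 80]
`b = a[1:4]` → b = [40, 22, 25]
`c = a` → c = [63, 40, 22, 25, 80] (same object as a)
`a[2] = 48` → a = [63, 40, 48, 25, 80] (same object as c); c = [63, 40, 48, 25, 80] (same object as a)
`b.append(602)` → b = [40, 22, 25, 602]
`print(a)` → prints [63, 40, 48, 25, 80]
`print(b)` → prints [40, 22, 25, 602]
`print(c)` → prints [63, 40, 48, 25, 80]

Answer:
[63, 40, 48, 25, 80]
[40, 22, 25, 602]
[63, 40, 48, 25, 80]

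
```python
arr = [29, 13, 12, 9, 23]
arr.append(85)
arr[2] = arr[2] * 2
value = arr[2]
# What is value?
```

Trace:
`arr = [29, 13, 12, 9, 23]` → arr = [29, 13, 12, 9, 23]
`arr.append(85)` → arr = [29, 13, 12, 9, 23, 85]
`arr[2] = arr[2] * 2` → arr = [29, 13, 24, 9, 23, 85]
`value = arr[2]` → value = 24
So value = 24

Answer: 24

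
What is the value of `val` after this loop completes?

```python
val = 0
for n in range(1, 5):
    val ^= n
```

XOR of 1 to 4
`val` takes the values: 0 → 1 → 3 → 0 → 4

Answer: 4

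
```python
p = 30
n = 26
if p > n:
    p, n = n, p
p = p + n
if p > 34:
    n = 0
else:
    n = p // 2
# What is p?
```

Trace:
`p = 30` → p = 30
`n = 26` → n = 26
`if p > n: ...` → p > n is True → p = 26; n = 30
`p = p + n` → p = 56
`if p > 34: ...` → p > 34 is True → n = 0
So p = 56

Answer: 56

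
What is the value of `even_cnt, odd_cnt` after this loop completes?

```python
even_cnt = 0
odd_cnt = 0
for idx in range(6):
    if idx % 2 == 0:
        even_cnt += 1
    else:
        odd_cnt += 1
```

Count evens and odds in range(6)
`even_cnt, odd_cnt` takes the values: (0, 0) → (1, 0) → (1, 1) → (2, 1) → (2, 2) → (3, 2) → (3, 3)

Answer: 3, 3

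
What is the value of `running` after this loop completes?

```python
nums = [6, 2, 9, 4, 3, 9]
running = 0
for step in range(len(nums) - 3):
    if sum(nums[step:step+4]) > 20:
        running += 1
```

Count windows with sum > 20
`running` takes the values: 0 → 1 → 2

Answer: 2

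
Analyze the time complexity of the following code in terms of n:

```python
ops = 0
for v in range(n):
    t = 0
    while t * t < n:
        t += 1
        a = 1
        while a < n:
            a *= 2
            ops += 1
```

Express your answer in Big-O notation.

Each loop level contributes: n × √n × log n. Multiplying the contributions gives O(n√n log n).

Answer: O(n√n log n)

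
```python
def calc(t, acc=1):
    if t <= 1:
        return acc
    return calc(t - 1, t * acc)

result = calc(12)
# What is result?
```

Accumulator trace (n, acc): (12, 1) -> (11, 12) -> (10, 132) -> (9, 1320) -> (8, 11880) -> (7, 95040) -> (6, 665280) -> (5, 3991680) -> (4, 19958400) -> (3, 79833600) -> (2, 239500800) -> (1, 479001600) -> return 479001600

Answer: 479001600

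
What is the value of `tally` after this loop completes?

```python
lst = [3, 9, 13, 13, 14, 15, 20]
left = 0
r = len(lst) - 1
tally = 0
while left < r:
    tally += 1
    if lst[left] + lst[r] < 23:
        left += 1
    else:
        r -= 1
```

Steps to find pair summing to 23
`tally` takes the values: 0 → 1 → 2 → 3 → 4 → 5 → 6

Answer: 6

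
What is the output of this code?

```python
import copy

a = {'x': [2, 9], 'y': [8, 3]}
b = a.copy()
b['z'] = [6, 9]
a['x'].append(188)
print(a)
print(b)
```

Key concept: shallow copy of dict with mutable values.
Step by step:
`a = {'x': [2, 9], 'y': [8, 3]}` → a = {'x': [2, 9], 'y': [8, 3]}
`b = a.copy()` → b = {'x': [2, 9], 'y': [8, 3]}
`b['z'] = [6, 9]` → b = {'x': [2, 9], 'y': [8, 3], 'z': [6, 9]}
`a['x'].append(188)` → a = {'x': [2, 9, 188], 'y': [8, 3]}; b = {'x': [2, 9, 188], 'y': [8, 3], 'z': [6, 9]}
`print(a)` → prints {'x': [2, 9, 188], 'y': [8, 3]}
`print(b)` → prints {'x': [2, 9, 188], 'y': [8, 3], 'z': [6, 9]}

Answer:
{'x': [2, 9, 188], 'y': [8, 3]}
{'x': [2, 9, 188], 'y': [8, 3], 'z': [6, 9]}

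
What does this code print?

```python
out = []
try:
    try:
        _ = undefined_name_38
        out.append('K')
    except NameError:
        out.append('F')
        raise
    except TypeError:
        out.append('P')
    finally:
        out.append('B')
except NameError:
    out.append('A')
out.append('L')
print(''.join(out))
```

Execution trace: 'F' (inner except NameError) → 'B' (inner finally) → 'A' (outer except NameError) → 'L' (after the try/except). Output: FBAL

Answer: FBAL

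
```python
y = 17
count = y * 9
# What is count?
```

Trace:
`y = 17` → y = 17
`count = y * 9` → count = 153
So count = 153

Answer: 153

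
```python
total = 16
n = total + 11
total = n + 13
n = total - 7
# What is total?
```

Trace:
`total = 16` → total = 16
`n = total + 11` → n = 27
`total = n + 13` → total = 40
`n = total - 7` → n = 33
So total = 40

Answer: 40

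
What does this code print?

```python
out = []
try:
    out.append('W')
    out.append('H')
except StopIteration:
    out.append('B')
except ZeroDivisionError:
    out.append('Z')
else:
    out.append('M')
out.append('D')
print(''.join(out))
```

Execution trace: 'W' (try body) → 'H' (try body, no exception) → 'M' (else) → 'D' (after the try/except). Output: WHMD

Answer: WHMD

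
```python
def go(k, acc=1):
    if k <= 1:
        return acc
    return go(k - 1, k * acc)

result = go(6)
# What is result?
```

Accumulator trace (n, acc): (6, 1) -> (5, 6) -> (4, 30) -> (3, 120) -> (2, 360) -> (1, 720) -> return 720

Answer: 720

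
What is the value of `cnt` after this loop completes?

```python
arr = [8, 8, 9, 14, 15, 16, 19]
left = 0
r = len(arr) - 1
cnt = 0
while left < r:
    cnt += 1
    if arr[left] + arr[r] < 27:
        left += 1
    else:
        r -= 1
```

Steps to find pair summing to 27
`cnt` takes the values: 0 → 1 → 2 → 3 → 4 → 5 → 6

Answer: 6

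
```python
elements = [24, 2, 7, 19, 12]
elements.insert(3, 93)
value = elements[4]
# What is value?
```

Trace:
`elements = [24, 2, 7, 19, 12]` → elements = [24, 2, 7, 19, 12]
`elements.insert(3, 93)` → elements = [24, 2, 7, 93, 19, 12]
`value = elements[4]` → value = 19
So value = 19

Answer: 19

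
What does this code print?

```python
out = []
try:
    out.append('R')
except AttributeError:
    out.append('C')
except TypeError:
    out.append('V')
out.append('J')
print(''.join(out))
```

Execution trace: 'R' (try body, no exception) → 'J' (after the try/except). Output: RJ

Answer: RJ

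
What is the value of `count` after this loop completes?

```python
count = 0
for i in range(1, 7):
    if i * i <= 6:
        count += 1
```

Count numbers where i² ≤ 6
`count` takes the values: 0 → 1 → 2

Answer: 2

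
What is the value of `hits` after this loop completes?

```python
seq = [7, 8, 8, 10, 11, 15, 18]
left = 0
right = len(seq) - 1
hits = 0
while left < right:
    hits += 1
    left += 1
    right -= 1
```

Iterations until pointers meet (list length 7)
`hits` takes the values: 0 → 1 → 2 → 3

Answer: 3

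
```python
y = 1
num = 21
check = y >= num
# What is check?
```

Trace:
`y = 1` → y = 1
`num = 21` → num = 21
`check = y >= num` → check = False
So check = False

Answer: False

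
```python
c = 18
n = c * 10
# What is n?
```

Trace:
`c = 18` → c = 18
`n = c * 10` → n = 180
So n = 180

Answer: 180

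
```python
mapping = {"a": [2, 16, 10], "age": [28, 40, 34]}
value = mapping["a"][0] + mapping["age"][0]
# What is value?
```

Trace:
`mapping = {"a": [2, 16, 10], "age": [28, 40, 34]}` → mapping = {'a': [2, 16, 10], 'age': [28, 40, 34]}
`value = mapping["a"][0] + mapping["age"][0]` → value = 30
So value = 30

Answer: 30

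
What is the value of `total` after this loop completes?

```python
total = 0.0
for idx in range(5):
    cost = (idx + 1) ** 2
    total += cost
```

Sum of squared losses 1² + 2² + ... + 5²
`total` takes the values: 0.0 → 1.0 → 5.0 → 14.0 → 30.0 → 55.0

Answer: 55.0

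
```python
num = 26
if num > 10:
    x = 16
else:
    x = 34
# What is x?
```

Trace:
`num = 26` → num = 26
`if num > 10: ...` → num > 10 is True → x = 16
So x = 16

Answer: 16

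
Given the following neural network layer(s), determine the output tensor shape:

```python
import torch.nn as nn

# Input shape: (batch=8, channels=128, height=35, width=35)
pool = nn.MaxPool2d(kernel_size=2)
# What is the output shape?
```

Input: (8, 128, 35, 35) -> Output: (8, 128, 17, 17)

Answer: (8, 128, 17, 17)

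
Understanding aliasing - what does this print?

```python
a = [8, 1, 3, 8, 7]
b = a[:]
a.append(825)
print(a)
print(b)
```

Key concept: slice [:] creates copy.
Step by step:
`a = [8, 1, 3, 8, 7]` → a = [8, 1, 3, 8, 7]
`b = a[:]` → b = [8, 1, 3, 8, 7]
`a.append(825)` → a = [8, 1, 3, 8, 7, 825]
`print(a)` → prints [8, 1, 3, 8, 7, 825]
`print(b)` → prints [8, 1, 3, 8, 7]

Answer:
[8, 1, 3, 8, 7, 825]
[8, 1, 3, 8, 7]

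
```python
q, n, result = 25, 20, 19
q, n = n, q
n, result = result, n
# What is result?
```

Trace:
`q, n, result = 25, 20, 19` → q = 25; n = 20; result = 19
`q, n = n, q` → q = 20; n = 25
`n, result = result, n` → n = 19; result = 25
So result = 25

Answer: 25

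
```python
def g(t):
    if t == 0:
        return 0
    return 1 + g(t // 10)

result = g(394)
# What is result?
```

Count of digits of 394: 3

Answer: 3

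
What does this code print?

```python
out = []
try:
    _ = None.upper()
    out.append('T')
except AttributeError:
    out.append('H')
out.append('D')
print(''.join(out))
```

Execution trace: 'H' (except AttributeError) → 'D' (after the try/except). Output: HD

Answer: HD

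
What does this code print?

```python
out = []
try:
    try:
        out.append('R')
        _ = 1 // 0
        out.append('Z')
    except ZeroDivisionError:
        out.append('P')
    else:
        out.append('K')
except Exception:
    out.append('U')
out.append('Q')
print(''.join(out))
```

Execution trace: 'R' (inner try body) → 'P' (inner except ZeroDivisionError) → 'Q' (after the try/except). Output: RPQ

Answer: RPQ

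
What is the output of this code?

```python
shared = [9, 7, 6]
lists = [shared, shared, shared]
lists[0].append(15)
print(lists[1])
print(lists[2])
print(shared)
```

Key concept: list of same reference.
Step by step:
`shared = [9, 7, 6]` → shared = [9, 7, 6]
`lists = [shared, shared, shared]` → lists = [[9, 7, 6], [9, 7, 6], [9, 7, 6]]
`lists[0].append(15)` → shared = [9, 7, 6, 15]; lists = [[9, 7, 6, 15], [9, 7, 6, 15], [9, 7, 6, 15]]
`print(lists[1])` → prints [9, 7, 6, 15]
`print(lists[2])` → prints [9, 7, 6, 15]
`print(shared)` → prints [9, 7, 6, 15]

Answer:
[9, 7, 6, 15]
[9, 7, 6, 15]
[9, 7, 6, 15]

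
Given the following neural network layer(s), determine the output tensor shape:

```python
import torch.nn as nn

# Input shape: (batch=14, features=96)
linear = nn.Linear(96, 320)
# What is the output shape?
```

Input: (14, 96) -> Output: (14, 320)

Answer: (14, 320)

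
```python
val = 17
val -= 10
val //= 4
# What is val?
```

Trace:
`val = 17` → val = 17
`val -= 10` → val = 7
`val //= 4` → val = 1
So val = 1

Answer: 1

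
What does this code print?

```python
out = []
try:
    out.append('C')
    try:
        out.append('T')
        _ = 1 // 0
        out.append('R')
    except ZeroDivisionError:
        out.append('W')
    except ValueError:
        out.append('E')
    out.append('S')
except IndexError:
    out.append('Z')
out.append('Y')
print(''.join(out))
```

Execution trace: 'C' (try body) → 'T' (inner try body) → 'W' (inner except ZeroDivisionError) → 'S' (try body, no exception) → 'Y' (after the try/except). Output: CTWSY

Answer: CTWSY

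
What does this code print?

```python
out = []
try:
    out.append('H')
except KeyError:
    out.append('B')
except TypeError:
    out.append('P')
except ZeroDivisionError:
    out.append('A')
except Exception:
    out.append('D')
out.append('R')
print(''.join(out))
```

Execution trace: 'H' (try body, no exception) → 'R' (after the try/except). Output: HR

Answer: HR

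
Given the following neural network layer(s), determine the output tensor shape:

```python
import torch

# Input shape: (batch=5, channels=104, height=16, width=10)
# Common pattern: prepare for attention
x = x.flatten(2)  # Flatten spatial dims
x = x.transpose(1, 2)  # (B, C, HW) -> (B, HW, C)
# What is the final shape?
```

Input: (5, 104, 16, 10) -> after flatten(2): (5, 104, 160) -> Output: (5, 160, 104)

Answer: (5, 160, 104)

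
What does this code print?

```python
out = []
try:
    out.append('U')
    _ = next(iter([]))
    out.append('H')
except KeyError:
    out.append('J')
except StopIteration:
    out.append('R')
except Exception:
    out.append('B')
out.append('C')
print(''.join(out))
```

Execution trace: 'U' (try body) → 'R' (except StopIteration) → 'C' (after the try/except). Output: URC

Answer: URC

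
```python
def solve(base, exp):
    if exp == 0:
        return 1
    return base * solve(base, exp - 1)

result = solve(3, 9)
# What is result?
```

solve(3, 9) = 3 * 3 * 3 * 3 * 3 * 3 * 3 * 3 * 3 = 19683

Answer: 19683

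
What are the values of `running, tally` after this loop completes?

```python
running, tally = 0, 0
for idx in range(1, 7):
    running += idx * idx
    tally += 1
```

Sum of squares and count
`running, tally` takes the values: (0, 0) → (1, 0) → (1, 1) → (5, 1) → (5, 2) → (14, 2) → (14, 3) → (30, 3) → (30, 4) → (55, 4) → (55, 5) → (91, 5) → (91, 6)

Answer: 91, 6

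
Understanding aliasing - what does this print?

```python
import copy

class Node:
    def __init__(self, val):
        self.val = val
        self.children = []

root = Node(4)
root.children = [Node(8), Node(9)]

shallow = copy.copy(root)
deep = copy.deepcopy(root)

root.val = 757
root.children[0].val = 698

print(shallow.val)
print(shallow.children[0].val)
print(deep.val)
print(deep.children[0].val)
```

Key concept: deep copy with custom objects.
Step by step:
`root = Node(4)` → root = Node(val=4, children=[])
`root.children = [Node(8), Node(9)]` → root = Node(val=4, children=[Node(val=8, children=[]), Node(val=9, children=[])])
`shallow = copy.copy(root)` → shallow = Node(val=4, children=[Node(val=8, children=[]), Node(val=9, children=[])])
`deep = copy.deepcopy(root)` → deep = Node(val=4, children=[Node(val=8, children=[]), Node(val=9, children=[])])
`root.val = 757` → root = Node(val=757, children=[Node(val=8, children=[]), Node(val=9, children=[])])
`root.children[0].val = 698` → root = Node(val=757, children=[Node(val=698, children=[]), Node(val=9, children=[])]); shallow = Node(val=4, children=[Node(val=698, children=[]), Node(val=9, children=[])])
`print(shallow.val)` → prints 4
`print(shallow.children[0].val)` → prints 698
`print(deep.val)` → prints 4
`print(deep.children[0].val)` → prints 8

Answer:
4
698
4
8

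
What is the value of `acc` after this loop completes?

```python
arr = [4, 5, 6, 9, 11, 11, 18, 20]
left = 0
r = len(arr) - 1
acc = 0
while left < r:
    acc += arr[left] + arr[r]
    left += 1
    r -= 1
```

Sum of pairs from ends
`acc` takes the values: 0 → 24 → 47 → 64 → 84

Answer: 84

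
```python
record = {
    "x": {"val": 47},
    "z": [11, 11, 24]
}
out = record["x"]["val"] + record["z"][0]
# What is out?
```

Trace:
`record = { ...` → record = {'x': {'val': 47}, 'z': [11, 11, 24]}
`out = record["x"]["val"] + record["z"][0]` → out = 58
So out = 58

Answer: 58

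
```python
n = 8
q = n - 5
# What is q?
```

Trace:
`n = 8` → n = 8
`q = n - 5` → q = 3
So q = 3

Answer: 3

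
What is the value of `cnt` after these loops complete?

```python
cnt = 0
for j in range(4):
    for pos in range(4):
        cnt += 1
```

4 * 4 = 16
`cnt` takes the values: 0 → 1 → 2 → 3 → 4 → 5 → 6 → 7 → 8 → 9 → 10 → 11 → 12 → 13 → 14 → 15 → 16

Answer: 16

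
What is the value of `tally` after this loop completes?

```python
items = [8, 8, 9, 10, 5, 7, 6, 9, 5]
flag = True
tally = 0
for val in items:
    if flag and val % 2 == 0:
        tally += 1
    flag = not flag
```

Count even values at even positions
`tally` takes the values: 0 → 1 → 2

Answer: 2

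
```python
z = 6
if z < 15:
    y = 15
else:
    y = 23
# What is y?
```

Trace:
`z = 6` → z = 6
`if z < 15: ...` → z < 15 is True → y = 15
So y = 15

Answer: 15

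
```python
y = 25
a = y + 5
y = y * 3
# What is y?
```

Trace:
`y = 25` → y = 25
`a = y + 5` → a = 30
`y = y * 3` → y = 75
So y = 75

Answer: 75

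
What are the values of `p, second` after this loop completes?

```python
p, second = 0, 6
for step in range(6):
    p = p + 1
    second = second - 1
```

p goes 0→6, second goes 6→0
`p, second` takes the values: (0, 6) → (1, 6) → (1, 5) → (2, 5) → (2, 4) → (3, 4) → (3, 3) → (4, 3) → (4, 2) → (5, 2) → (5, 1) → (6, 1) → (6, 0)

Answer: 6, 0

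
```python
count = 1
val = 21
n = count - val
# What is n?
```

Trace:
`count = 1` → count = 1
`val = 21` → val = 21
`n = count - val` → n = -20
So n = -20

Answer: -20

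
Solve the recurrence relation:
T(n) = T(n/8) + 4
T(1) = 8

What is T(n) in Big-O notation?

Each step divides n by 8 and adds 4. After log_8(n) steps we reach T(1)=8. So T(n) = 4·log_8(n) + 8 = O(log n).

Answer: O(log n)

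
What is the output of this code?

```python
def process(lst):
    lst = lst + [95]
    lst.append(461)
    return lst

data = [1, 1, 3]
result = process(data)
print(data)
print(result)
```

Key concept: rebinding parameter vs mutation.
Step by step:
`data = [1, 1, 3]` → data = [1, 1, 3]
`result = process(data)` → result = [1, 1, 3, 95, 461]
`print(data)` → prints [1, 1, 3]
`print(result)` → prints [1, 1, 3, 95, 461]

Answer:
[1, 1, 3]
[1, 1, 3, 95, 461]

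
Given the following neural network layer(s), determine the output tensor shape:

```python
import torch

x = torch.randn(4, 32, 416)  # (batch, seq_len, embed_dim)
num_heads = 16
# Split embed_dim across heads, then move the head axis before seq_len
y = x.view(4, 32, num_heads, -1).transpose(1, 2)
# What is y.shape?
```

Input: (4, 32, 416) -> head_dim = 416 // 16 = 26; after view: (4, 32, 16, 26) -> after transpose(1, 2): (4, 16, 32, 26) -> Output: (4, 16, 32, 26)

Answer: (4, 16, 32, 26)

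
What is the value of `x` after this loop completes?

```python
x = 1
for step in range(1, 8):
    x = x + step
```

Start at 1, add 1 through 7
`x` takes the values: 1 → 2 → 4 → 7 → 11 → 16 → 22 → 29

Answer: 29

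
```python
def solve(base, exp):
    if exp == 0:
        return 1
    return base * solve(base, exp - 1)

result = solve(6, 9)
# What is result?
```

solve(6, 9) = 6 * 6 * 6 * 6 * 6 * 6 * 6 * 6 * 6 = 10077696

Answer: 10077696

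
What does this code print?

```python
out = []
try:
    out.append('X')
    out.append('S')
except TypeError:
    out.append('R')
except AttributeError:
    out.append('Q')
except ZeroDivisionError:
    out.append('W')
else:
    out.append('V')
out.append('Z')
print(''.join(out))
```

Execution trace: 'X' (try body) → 'S' (try body, no exception) → 'V' (else) → 'Z' (after the try/except). Output: XSVZ

Answer: XSVZ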